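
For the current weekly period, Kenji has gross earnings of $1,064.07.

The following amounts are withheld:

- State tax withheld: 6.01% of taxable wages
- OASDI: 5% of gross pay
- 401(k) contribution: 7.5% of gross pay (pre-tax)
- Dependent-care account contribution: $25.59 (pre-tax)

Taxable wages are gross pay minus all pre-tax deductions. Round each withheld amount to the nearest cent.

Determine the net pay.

401(k) contribution: $1,064.07 × 0.075 = $79.81
Dependent-care account contribution: $25.59
Pre-tax total = $79.81 + $25.59 = $105.40
Taxable wages = $1,064.07 − $105.40 = $958.67
State tax withheld: $958.67 × 0.0601 = $57.62
OASDI: $1,064.07 × 0.05 = $53.20
Total deductions = $79.81 + $25.59 + $57.62 + $53.20 = $216.22
Net pay = $1,064.07 − $216.22 = $847.85

$847.85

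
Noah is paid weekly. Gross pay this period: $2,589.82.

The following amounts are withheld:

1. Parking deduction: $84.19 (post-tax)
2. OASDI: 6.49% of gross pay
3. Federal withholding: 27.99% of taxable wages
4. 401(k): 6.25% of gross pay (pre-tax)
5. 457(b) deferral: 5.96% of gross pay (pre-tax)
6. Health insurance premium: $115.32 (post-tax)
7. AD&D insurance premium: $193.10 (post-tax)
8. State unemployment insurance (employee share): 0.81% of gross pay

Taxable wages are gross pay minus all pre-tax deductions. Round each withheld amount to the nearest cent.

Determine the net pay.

$1,055.56

457(b) deferral: $2,589.82 × 0.0596 = $154.35
401(k): $2,589.82 × 0.0625 = $161.86
Pre-tax total = $154.35 + $161.86 = $316.21
Taxable wages = $2,589.82 − $316.21 = $2,273.61
Federal withholding: $2,273.61 × 0.2799 = $636.38
OASDI: $2,589.82 × 0.0649 = $168.08
State unemployment insurance (employee share): $2,589.82 × 0.0081 = $20.98
Health insurance premium: $115.32
Parking deduction: $84.19
AD&D insurance premium: $193.10
Total deductions = $154.35 + $161.86 + $636.38 + $168.08 + $20.98 + $115.32 + $84.19 + $193.10 = $1,534.26
Net pay = $2,589.82 − $1,534.26 = $1,055.56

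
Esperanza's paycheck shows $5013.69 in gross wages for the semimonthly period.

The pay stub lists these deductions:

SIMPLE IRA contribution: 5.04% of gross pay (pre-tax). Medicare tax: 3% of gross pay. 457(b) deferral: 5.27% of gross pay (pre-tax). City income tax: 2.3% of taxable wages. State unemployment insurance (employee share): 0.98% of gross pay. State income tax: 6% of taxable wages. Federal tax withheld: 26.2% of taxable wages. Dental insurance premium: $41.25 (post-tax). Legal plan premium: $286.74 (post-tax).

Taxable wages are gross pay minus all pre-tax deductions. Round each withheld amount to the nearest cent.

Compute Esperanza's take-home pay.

$2417.85

457(b) deferral: $5013.69 × 0.0527 = $264.22
SIMPLE IRA contribution: $5013.69 × 0.0504 = $252.69
Pre-tax total = $264.22 + $252.69 = $516.91
Taxable wages = $5013.69 − $516.91 = $4496.78
State income tax: $4496.78 × 0.06 = $269.81
Federal tax withheld: $4496.78 × 0.262 = $1178.16
City income tax: $4496.78 × 0.023 = $103.43
State unemployment insurance (employee share): $5013.69 × 0.0098 = $49.13
Medicare tax: $5013.69 × 0.03 = $150.41
Legal plan premium: $286.74
Dental insurance premium: $41.25
Total deductions = $264.22 + $252.69 + $269.81 + $1178.16 + $103.43 + $49.13 + $150.41 + $286.74 + $41.25 = $2595.84
Net pay = $5013.69 − $2595.84 = $2417.85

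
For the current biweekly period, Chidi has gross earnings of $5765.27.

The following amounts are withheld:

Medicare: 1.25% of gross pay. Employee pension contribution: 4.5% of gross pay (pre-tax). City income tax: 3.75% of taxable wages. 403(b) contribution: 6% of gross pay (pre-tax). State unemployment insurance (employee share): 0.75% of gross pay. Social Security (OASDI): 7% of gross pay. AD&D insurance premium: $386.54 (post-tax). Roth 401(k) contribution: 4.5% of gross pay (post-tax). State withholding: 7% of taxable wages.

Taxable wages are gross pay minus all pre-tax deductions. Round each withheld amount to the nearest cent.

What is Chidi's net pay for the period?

$3440.36

403(b) contribution: $5765.27 × 0.06 = $345.92
Employee pension contribution: $5765.27 × 0.045 = $259.44
Pre-tax total = $345.92 + $259.44 = $605.36
Taxable wages = $5765.27 − $605.36 = $5159.91
State withholding: $5159.91 × 0.07 = $361.19
City income tax: $5159.91 × 0.0375 = $193.50
Social Security (OASDI): $5765.27 × 0.07 = $403.57
State unemployment insurance (employee share): $5765.27 × 0.0075 = $43.24
Medicare: $5765.27 × 0.0125 = $72.07
AD&D insurance premium: $386.54
Roth 401(k) contribution: $5765.27 × 0.045 = $259.44
Total deductions = $345.92 + $259.44 + $361.19 + $193.50 + $403.57 + $43.24 + $72.07 + $386.54 + $259.44 = $2324.91
Net pay = $5765.27 − $2324.91 = $3440.36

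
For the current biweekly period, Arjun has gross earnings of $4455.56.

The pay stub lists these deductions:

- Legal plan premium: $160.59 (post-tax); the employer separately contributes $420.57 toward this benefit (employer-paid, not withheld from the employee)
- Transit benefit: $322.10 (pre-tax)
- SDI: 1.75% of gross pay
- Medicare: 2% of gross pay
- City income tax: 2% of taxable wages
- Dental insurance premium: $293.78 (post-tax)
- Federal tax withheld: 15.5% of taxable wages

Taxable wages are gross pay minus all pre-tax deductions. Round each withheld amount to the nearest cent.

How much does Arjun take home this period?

$2788.65

Transit benefit: $322.10
Taxable wages = $4455.56 − $322.10 = $4133.46
City income tax: $4133.46 × 0.02 = $82.67
Federal tax withheld: $4133.46 × 0.155 = $640.69
Medicare: $4455.56 × 0.02 = $89.11
SDI: $4455.56 × 0.0175 = $77.97
Legal plan premium: $160.59
Dental insurance premium: $293.78
(Employer's $420.57 toward legal plan premium is not withheld from the employee.)
Total deductions = $322.10 + $82.67 + $640.69 + $89.11 + $77.97 + $160.59 + $293.78 = $1666.91
Net pay = $4455.56 − $1666.91 = $2788.65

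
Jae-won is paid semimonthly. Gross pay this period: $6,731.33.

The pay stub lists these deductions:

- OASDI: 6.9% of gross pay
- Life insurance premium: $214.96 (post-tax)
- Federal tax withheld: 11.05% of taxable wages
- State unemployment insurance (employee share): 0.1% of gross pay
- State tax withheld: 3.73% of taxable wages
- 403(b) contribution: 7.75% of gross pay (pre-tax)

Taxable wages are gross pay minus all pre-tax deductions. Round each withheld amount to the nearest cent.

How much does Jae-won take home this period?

$4,605.71

403(b) contribution: $6,731.33 × 0.0775 = $521.68
Taxable wages = $6,731.33 − $521.68 = $6,209.65
State tax withheld: $6,209.65 × 0.0373 = $231.62
Federal tax withheld: $6,209.65 × 0.1105 = $686.17
OASDI: $6,731.33 × 0.069 = $464.46
State unemployment insurance (employee share): $6,731.33 × 0.001 = $6.73
Life insurance premium: $214.96
Total deductions = $521.68 + $231.62 + $686.17 + $464.46 + $6.73 + $214.96 = $2,125.62
Net pay = $6,731.33 − $2,125.62 = $4,605.71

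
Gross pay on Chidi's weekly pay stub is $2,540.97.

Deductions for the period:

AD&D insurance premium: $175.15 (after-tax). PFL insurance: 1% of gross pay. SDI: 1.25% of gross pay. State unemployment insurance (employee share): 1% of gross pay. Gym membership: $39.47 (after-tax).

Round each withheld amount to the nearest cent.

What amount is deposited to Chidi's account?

$2,243.77

State unemployment insurance (employee share): $2,540.97 × 0.01 = $25.41
PFL insurance: $2,540.97 × 0.01 = $25.41
SDI: $2,540.97 × 0.0125 = $31.76
AD&D insurance premium: $175.15
Gym membership: $39.47
Total deductions = $25.41 + $25.41 + $31.76 + $175.15 + $39.47 = $297.20
Net pay = $2,540.97 − $297.20 = $2,243.77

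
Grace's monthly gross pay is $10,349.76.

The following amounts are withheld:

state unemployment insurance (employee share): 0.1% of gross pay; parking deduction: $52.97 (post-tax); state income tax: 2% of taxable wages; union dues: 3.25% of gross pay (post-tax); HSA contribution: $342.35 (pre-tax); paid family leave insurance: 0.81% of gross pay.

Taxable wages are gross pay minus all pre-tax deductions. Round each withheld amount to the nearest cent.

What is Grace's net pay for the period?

HSA contribution: $342.35
Taxable wages = $10,349.76 − $342.35 = $10,007.41
State income tax: $10,007.41 × 0.02 = $200.15
Paid family leave insurance: $10,349.76 × 0.0081 = $83.83
State unemployment insurance (employee share): $10,349.76 × 0.001 = $10.35
Union dues: $10,349.76 × 0.0325 = $336.37
Parking deduction: $52.97
Total deductions = $342.35 + $200.15 + $83.83 + $10.35 + $336.37 + $52.97 = $1,026.02
Net pay = $10,349.76 − $1,026.02 = $9,323.74

$9,323.74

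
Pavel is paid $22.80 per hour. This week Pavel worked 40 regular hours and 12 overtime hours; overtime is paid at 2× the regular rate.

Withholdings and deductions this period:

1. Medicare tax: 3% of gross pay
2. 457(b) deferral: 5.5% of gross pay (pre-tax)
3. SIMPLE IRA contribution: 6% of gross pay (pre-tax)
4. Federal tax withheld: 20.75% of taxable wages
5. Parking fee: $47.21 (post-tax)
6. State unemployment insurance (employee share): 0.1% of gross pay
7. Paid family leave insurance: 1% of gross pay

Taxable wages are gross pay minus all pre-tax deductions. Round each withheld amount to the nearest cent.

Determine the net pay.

$916.39

Regular pay: 40 × $22.80 = $912.00
Overtime pay: 12 × $22.80 × 2 = $547.20
Gross pay = $912.00 + $547.20 = $1,459.20
SIMPLE IRA contribution: $1,459.20 × 0.06 = $87.55
457(b) deferral: $1,459.20 × 0.055 = $80.26
Pre-tax total = $87.55 + $80.26 = $167.81
Taxable wages = $1,459.20 − $167.81 = $1,291.39
Federal tax withheld: $1,291.39 × 0.2075 = $267.96
State unemployment insurance (employee share): $1,459.20 × 0.001 = $1.46
Medicare tax: $1,459.20 × 0.03 = $43.78
Paid family leave insurance: $1,459.20 × 0.01 = $14.59
Parking fee: $47.21
Total deductions = $87.55 + $80.26 + $267.96 + $1.46 + $43.78 + $14.59 + $47.21 = $542.81
Net pay = $1,459.20 − $542.81 = $916.39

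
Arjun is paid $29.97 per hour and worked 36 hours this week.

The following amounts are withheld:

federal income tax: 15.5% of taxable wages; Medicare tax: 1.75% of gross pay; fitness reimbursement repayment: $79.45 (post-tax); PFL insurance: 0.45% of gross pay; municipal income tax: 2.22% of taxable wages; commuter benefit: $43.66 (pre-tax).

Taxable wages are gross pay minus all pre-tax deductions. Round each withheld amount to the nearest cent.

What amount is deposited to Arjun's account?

$748.62

Gross pay: 36 × $29.97 = $1,078.92
Commuter benefit: $43.66
Taxable wages = $1,078.92 − $43.66 = $1,035.26
Municipal income tax: $1,035.26 × 0.0222 = $22.98
Federal income tax: $1,035.26 × 0.155 = $160.47
Medicare tax: $1,078.92 × 0.0175 = $18.88
PFL insurance: $1,078.92 × 0.0045 = $4.86
Fitness reimbursement repayment: $79.45
Total deductions = $43.66 + $22.98 + $160.47 + $18.88 + $4.86 + $79.45 = $330.30
Net pay = $1,078.92 − $330.30 = $748.62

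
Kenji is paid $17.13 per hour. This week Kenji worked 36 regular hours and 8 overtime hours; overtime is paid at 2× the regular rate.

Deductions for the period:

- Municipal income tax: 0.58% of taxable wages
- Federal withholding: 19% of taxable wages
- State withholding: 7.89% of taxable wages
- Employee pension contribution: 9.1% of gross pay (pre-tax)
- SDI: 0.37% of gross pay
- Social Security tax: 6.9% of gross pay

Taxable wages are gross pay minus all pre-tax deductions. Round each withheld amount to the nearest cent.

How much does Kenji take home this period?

Regular pay: 36 × $17.13 = $616.68
Overtime pay: 8 × $17.13 × 2 = $274.08
Gross pay = $616.68 + $274.08 = $890.76
Employee pension contribution: $890.76 × 0.091 = $81.06
Taxable wages = $890.76 − $81.06 = $809.70
Federal withholding: $809.70 × 0.19 = $153.84
State withholding: $809.70 × 0.0789 = $63.89
Municipal income tax: $809.70 × 0.0058 = $4.70
Social Security tax: $890.76 × 0.069 = $61.46
SDI: $890.76 × 0.0037 = $3.30
Total deductions = $81.06 + $153.84 + $63.89 + $4.70 + $61.46 + $3.30 = $368.25
Net pay = $890.76 − $368.25 = $522.51

$522.51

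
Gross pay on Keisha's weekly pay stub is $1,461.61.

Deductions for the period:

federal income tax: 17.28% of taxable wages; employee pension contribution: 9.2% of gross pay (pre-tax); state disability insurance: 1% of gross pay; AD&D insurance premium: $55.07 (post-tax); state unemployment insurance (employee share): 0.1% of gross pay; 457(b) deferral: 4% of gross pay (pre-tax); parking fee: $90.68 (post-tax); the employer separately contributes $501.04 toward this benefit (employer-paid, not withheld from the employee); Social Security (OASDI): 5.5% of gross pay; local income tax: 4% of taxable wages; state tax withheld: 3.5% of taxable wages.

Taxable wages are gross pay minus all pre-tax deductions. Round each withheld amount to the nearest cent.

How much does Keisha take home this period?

Employee pension contribution: $1,461.61 × 0.092 = $134.47
457(b) deferral: $1,461.61 × 0.04 = $58.46
Pre-tax total = $134.47 + $58.46 = $192.93
Taxable wages = $1,461.61 − $192.93 = $1,268.68
Federal income tax: $1,268.68 × 0.1728 = $219.23
State tax withheld: $1,268.68 × 0.035 = $44.40
Local income tax: $1,268.68 × 0.04 = $50.75
Social Security (OASDI): $1,461.61 × 0.055 = $80.39
State disability insurance: $1,461.61 × 0.01 = $14.62
State unemployment insurance (employee share): $1,461.61 × 0.001 = $1.46
AD&D insurance premium: $55.07
Parking fee: $90.68
(Employer's $501.04 toward parking fee is not withheld from the employee.)
Total deductions = $134.47 + $58.46 + $219.23 + $44.40 + $50.75 + $80.39 + $14.62 + $1.46 + $55.07 + $90.68 = $749.53
Net pay = $1,461.61 − $749.53 = $712.08

$712.08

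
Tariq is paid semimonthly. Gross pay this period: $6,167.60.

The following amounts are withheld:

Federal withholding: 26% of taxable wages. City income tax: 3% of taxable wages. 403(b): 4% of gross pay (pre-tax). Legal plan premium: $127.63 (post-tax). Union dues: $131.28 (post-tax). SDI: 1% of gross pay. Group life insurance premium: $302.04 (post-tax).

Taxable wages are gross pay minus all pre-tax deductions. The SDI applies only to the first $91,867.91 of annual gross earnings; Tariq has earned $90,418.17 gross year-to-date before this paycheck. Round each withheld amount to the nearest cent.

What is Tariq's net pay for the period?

$3,628.39

403(b): $6,167.60 × 0.04 = $246.70
Taxable wages = $6,167.60 − $246.70 = $5,920.90
City income tax: $5,920.90 × 0.03 = $177.63
Federal withholding: $5,920.90 × 0.26 = $1,539.43
SDI: only $91,867.91 − $90,418.17 = $1,449.74 of this check is subject → $1,449.74 × 0.01 = $14.50
Union dues: $131.28
Legal plan premium: $127.63
Group life insurance premium: $302.04
Total deductions = $246.70 + $177.63 + $1,539.43 + $14.50 + $131.28 + $127.63 + $302.04 = $2,539.21
Net pay = $6,167.60 − $2,539.21 = $3,628.39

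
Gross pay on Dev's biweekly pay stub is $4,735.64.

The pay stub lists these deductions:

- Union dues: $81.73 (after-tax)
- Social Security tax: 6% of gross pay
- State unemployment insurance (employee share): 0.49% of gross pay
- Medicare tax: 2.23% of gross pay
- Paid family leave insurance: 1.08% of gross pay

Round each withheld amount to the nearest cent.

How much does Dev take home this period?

$4,189.83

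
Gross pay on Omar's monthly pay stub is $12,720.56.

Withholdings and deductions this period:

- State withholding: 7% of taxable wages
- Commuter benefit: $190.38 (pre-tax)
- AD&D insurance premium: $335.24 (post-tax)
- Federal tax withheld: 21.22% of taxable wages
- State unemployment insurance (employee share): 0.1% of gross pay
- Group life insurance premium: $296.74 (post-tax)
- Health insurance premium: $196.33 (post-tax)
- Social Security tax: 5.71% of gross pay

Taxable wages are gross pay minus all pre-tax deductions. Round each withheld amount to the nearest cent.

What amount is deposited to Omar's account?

Commuter benefit: $190.38
Taxable wages = $12,720.56 − $190.38 = $12,530.18
State withholding: $12,530.18 × 0.07 = $877.11
Federal tax withheld: $12,530.18 × 0.2122 = $2,658.90
Social Security tax: $12,720.56 × 0.0571 = $726.34
State unemployment insurance (employee share): $12,720.56 × 0.001 = $12.72
Group life insurance premium: $296.74
Health insurance premium: $196.33
AD&D insurance premium: $335.24
Total deductions = $190.38 + $877.11 + $2,658.90 + $726.34 + $12.72 + $296.74 + $196.33 + $335.24 = $5,293.76
Net pay = $12,720.56 − $5,293.76 = $7,426.80

$7,426.80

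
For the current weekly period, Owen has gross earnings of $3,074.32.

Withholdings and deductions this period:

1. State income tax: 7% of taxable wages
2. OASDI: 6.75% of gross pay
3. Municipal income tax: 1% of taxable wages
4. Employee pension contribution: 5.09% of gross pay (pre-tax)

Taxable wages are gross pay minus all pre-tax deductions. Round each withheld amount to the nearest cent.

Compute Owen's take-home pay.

Employee pension contribution: $3,074.32 × 0.0509 = $156.48
Taxable wages = $3,074.32 − $156.48 = $2,917.84
State income tax: $2,917.84 × 0.07 = $204.25
Municipal income tax: $2,917.84 × 0.01 = $29.18
OASDI: $3,074.32 × 0.0675 = $207.52
Total deductions = $156.48 + $204.25 + $29.18 + $207.52 = $597.43
Net pay = $3,074.32 − $597.43 = $2,476.89

$2,476.89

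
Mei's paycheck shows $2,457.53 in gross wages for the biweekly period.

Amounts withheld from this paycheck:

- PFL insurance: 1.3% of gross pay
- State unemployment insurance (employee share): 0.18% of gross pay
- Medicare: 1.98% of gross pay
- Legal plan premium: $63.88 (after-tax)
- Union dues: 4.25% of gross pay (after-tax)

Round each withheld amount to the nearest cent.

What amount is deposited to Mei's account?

State unemployment insurance (employee share): $2,457.53 × 0.0018 = $4.42
Medicare: $2,457.53 × 0.0198 = $48.66
PFL insurance: $2,457.53 × 0.013 = $31.95
Union dues: $2,457.53 × 0.0425 = $104.45
Legal plan premium: $63.88
Total deductions = $4.42 + $48.66 + $31.95 + $104.45 + $63.88 = $253.36
Net pay = $2,457.53 − $253.36 = $2,204.17

$2,204.17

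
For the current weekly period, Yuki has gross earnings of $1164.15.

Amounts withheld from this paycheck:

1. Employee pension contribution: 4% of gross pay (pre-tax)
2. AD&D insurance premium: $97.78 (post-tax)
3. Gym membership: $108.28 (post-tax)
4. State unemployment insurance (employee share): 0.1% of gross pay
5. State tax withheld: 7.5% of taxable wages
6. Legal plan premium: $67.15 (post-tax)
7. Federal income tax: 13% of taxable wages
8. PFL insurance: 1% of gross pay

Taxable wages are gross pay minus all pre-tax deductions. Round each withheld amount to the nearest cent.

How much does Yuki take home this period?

$602.46

Employee pension contribution: $1164.15 × 0.04 = $46.57
Taxable wages = $1164.15 − $46.57 = $1117.58
Federal income tax: $1117.58 × 0.13 = $145.29
State tax withheld: $1117.58 × 0.075 = $83.82
State unemployment insurance (employee share): $1164.15 × 0.001 = $1.16
PFL insurance: $1164.15 × 0.01 = $11.64
Legal plan premium: $67.15
Gym membership: $108.28
AD&D insurance premium: $97.78
Total deductions = $46.57 + $145.29 + $83.82 + $1.16 + $11.64 + $67.15 + $108.28 + $97.78 = $561.69
Net pay = $1164.15 − $561.69 = $602.46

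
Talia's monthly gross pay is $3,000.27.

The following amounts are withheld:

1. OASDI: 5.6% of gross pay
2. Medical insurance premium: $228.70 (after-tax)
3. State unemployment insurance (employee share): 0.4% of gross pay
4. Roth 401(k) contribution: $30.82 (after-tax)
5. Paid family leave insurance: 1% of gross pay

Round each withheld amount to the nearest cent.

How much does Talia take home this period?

OASDI: $3,000.27 × 0.056 = $168.02
State unemployment insurance (employee share): $3,000.27 × 0.004 = $12.00
Paid family leave insurance: $3,000.27 × 0.01 = $30.00
Medical insurance premium: $228.70
Roth 401(k) contribution: $30.82
Total deductions = $168.02 + $12.00 + $30.00 + $228.70 + $30.82 = $469.54
Net pay = $3,000.27 − $469.54 = $2,530.73

$2,530.73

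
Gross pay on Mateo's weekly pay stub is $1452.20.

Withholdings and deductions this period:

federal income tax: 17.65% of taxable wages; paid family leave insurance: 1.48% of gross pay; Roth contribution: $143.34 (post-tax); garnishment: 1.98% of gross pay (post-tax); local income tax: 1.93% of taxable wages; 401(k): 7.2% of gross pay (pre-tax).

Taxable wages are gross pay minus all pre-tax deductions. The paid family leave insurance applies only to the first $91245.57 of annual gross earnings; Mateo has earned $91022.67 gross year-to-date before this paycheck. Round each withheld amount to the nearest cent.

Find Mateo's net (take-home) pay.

$908.38

401(k): $1452.20 × 0.072 = $104.56
Taxable wages = $1452.20 − $104.56 = $1347.64
Federal income tax: $1347.64 × 0.1765 = $237.86
Local income tax: $1347.64 × 0.0193 = $26.01
Paid family leave insurance: only $91245.57 − $91022.67 = $222.90 of this check is subject → $222.90 × 0.0148 = $3.30
Roth contribution: $143.34
Garnishment: $1452.20 × 0.0198 = $28.75
Total deductions = $104.56 + $237.86 + $26.01 + $3.30 + $143.34 + $28.75 = $543.82
Net pay = $1452.20 − $543.82 = $908.38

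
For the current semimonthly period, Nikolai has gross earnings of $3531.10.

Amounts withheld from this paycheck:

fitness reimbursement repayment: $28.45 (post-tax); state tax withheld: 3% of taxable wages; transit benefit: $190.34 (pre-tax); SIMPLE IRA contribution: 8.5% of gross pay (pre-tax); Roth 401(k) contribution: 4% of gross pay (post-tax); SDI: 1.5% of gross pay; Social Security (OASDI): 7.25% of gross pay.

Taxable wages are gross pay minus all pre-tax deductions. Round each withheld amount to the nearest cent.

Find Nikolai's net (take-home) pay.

Transit benefit: $190.34
SIMPLE IRA contribution: $3531.10 × 0.085 = $300.14
Pre-tax total = $190.34 + $300.14 = $490.48
Taxable wages = $3531.10 − $490.48 = $3040.62
State tax withheld: $3040.62 × 0.03 = $91.22
SDI: $3531.10 × 0.015 = $52.97
Social Security (OASDI): $3531.10 × 0.0725 = $256.00
Roth 401(k) contribution: $3531.10 × 0.04 = $141.24
Fitness reimbursement repayment: $28.45
Total deductions = $190.34 + $300.14 + $91.22 + $52.97 + $256.00 + $141.24 + $28.45 = $1060.36
Net pay = $3531.10 − $1060.36 = $2470.74

$2470.74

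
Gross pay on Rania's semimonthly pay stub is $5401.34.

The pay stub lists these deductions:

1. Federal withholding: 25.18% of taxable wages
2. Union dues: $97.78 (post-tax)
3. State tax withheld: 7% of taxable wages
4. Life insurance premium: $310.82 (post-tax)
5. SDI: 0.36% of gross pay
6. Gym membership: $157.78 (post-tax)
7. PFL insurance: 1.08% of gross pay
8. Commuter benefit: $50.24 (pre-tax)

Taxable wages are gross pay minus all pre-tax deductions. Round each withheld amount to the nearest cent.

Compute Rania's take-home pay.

$2984.96

Commuter benefit: $50.24
Taxable wages = $5401.34 − $50.24 = $5351.10
Federal withholding: $5351.10 × 0.2518 = $1347.41
State tax withheld: $5351.10 × 0.07 = $374.58
SDI: $5401.34 × 0.0036 = $19.44
PFL insurance: $5401.34 × 0.0108 = $58.33
Union dues: $97.78
Gym membership: $157.78
Life insurance premium: $310.82
Total deductions = $50.24 + $1347.41 + $374.58 + $19.44 + $58.33 + $97.78 + $157.78 + $310.82 = $2416.38
Net pay = $5401.34 − $2416.38 = $2984.96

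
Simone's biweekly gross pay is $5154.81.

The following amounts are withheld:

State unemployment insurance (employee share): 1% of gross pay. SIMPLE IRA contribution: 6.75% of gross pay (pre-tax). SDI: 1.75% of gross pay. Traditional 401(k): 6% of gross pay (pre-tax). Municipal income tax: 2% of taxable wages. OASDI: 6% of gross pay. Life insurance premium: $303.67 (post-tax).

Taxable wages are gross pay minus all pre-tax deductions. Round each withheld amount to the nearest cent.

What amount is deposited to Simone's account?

$3652.90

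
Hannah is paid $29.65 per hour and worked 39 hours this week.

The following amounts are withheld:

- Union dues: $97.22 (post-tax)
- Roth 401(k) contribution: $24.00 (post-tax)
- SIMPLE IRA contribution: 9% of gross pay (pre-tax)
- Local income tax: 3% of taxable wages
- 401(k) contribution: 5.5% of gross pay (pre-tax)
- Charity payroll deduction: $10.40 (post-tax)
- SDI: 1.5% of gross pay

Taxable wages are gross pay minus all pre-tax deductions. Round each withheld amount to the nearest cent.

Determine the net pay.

$810.05

Gross pay: 39 × $29.65 = $1,156.35
SIMPLE IRA contribution: $1,156.35 × 0.09 = $104.07
401(k) contribution: $1,156.35 × 0.055 = $63.60
Pre-tax total = $104.07 + $63.60 = $167.67
Taxable wages = $1,156.35 − $167.67 = $988.68
Local income tax: $988.68 × 0.03 = $29.66
SDI: $1,156.35 × 0.015 = $17.35
Charity payroll deduction: $10.40
Roth 401(k) contribution: $24.00
Union dues: $97.22
Total deductions = $104.07 + $63.60 + $29.66 + $17.35 + $10.40 + $24.00 + $97.22 = $346.30
Net pay = $1,156.35 − $346.30 = $810.05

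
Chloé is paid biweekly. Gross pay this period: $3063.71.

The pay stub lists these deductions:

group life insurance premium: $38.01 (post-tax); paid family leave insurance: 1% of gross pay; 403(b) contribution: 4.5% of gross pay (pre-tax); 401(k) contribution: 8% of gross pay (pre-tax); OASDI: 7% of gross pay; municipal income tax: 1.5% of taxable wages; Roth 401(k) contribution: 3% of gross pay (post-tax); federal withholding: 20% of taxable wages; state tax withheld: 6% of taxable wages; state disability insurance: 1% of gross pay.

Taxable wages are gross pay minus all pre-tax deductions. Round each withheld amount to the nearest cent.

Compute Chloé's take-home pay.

401(k) contribution: $3063.71 × 0.08 = $245.10
403(b) contribution: $3063.71 × 0.045 = $137.87
Pre-tax total = $245.10 + $137.87 = $382.97
Taxable wages = $3063.71 − $382.97 = $2680.74
Federal withholding: $2680.74 × 0.2 = $536.15
State tax withheld: $2680.74 × 0.06 = $160.84
Municipal income tax: $2680.74 × 0.015 = $40.21
State disability insurance: $3063.71 × 0.01 = $30.64
Paid family leave insurance: $3063.71 × 0.01 = $30.64
OASDI: $3063.71 × 0.07 = $214.46
Roth 401(k) contribution: $3063.71 × 0.03 = $91.91
Group life insurance premium: $38.01
Total deductions = $245.10 + $137.87 + $536.15 + $160.84 + $40.21 + $30.64 + $30.64 + $214.46 + $91.91 + $38.01 = $1525.83
Net pay = $3063.71 − $1525.83 = $1537.88

$1537.88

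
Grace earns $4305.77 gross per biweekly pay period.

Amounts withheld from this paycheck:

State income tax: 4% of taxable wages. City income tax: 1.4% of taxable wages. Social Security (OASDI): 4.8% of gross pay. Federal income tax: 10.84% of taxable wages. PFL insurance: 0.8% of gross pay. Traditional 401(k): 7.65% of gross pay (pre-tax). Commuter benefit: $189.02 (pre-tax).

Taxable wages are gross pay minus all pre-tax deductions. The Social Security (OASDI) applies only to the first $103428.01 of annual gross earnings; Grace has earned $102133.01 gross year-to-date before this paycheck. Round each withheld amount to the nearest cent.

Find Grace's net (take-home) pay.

$3075.69

Commuter benefit: $189.02
Traditional 401(k): $4305.77 × 0.0765 = $329.39
Pre-tax total = $189.02 + $329.39 = $518.41
Taxable wages = $4305.77 − $518.41 = $3787.36
City income tax: $3787.36 × 0.014 = $53.02
State income tax: $3787.36 × 0.04 = $151.49
Federal income tax: $3787.36 × 0.1084 = $410.55
Social Security (OASDI): only $103428.01 − $102133.01 = $1295.00 of this check is subject → $1295.00 × 0.048 = $62.16
PFL insurance: $4305.77 × 0.008 = $34.45
Total deductions = $189.02 + $329.39 + $53.02 + $151.49 + $410.55 + $62.16 + $34.45 = $1230.08
Net pay = $4305.77 − $1230.08 = $3075.69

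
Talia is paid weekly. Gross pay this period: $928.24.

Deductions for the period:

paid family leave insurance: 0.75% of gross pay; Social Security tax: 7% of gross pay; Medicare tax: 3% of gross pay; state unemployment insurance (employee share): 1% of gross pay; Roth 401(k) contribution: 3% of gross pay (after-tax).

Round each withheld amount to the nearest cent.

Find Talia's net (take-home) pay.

State unemployment insurance (employee share): $928.24 × 0.01 = $9.28
Social Security tax: $928.24 × 0.07 = $64.98
Paid family leave insurance: $928.24 × 0.0075 = $6.96
Medicare tax: $928.24 × 0.03 = $27.85
Roth 401(k) contribution: $928.24 × 0.03 = $27.85
Total deductions = $9.28 + $64.98 + $6.96 + $27.85 + $27.85 = $136.92
Net pay = $928.24 − $136.92 = $791.32

$791.32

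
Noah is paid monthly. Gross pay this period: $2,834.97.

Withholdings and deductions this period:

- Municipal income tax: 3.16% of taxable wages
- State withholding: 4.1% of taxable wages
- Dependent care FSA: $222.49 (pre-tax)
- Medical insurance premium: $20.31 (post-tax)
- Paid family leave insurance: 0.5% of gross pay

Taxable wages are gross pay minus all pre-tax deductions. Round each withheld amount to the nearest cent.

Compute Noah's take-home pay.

$2,388.34

Dependent care FSA: $222.49
Taxable wages = $2,834.97 − $222.49 = $2,612.48
Municipal income tax: $2,612.48 × 0.0316 = $82.55
State withholding: $2,612.48 × 0.041 = $107.11
Paid family leave insurance: $2,834.97 × 0.005 = $14.17
Medical insurance premium: $20.31
Total deductions = $222.49 + $82.55 + $107.11 + $14.17 + $20.31 = $446.63
Net pay = $2,834.97 − $446.63 = $2,388.34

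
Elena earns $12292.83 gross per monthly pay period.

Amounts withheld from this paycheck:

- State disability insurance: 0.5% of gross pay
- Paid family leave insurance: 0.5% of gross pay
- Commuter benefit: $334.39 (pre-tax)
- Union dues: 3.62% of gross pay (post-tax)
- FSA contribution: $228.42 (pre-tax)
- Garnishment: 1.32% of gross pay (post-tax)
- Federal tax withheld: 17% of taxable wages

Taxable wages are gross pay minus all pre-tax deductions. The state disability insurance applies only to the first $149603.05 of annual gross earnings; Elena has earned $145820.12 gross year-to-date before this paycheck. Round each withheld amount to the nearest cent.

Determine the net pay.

Commuter benefit: $334.39
FSA contribution: $228.42
Pre-tax total = $334.39 + $228.42 = $562.81
Taxable wages = $12292.83 − $562.81 = $11730.02
Federal tax withheld: $11730.02 × 0.17 = $1994.10
State disability insurance: only $149603.05 − $145820.12 = $3782.93 of this check is subject → $3782.93 × 0.005 = $18.91
Paid family leave insurance: $12292.83 × 0.005 = $61.46
Garnishment: $12292.83 × 0.0132 = $162.27
Union dues: $12292.83 × 0.0362 = $445.00
Total deductions = $334.39 + $228.42 + $1994.10 + $18.91 + $61.46 + $162.27 + $445.00 = $3244.55
Net pay = $12292.83 − $3244.55 = $9048.28

$9048.28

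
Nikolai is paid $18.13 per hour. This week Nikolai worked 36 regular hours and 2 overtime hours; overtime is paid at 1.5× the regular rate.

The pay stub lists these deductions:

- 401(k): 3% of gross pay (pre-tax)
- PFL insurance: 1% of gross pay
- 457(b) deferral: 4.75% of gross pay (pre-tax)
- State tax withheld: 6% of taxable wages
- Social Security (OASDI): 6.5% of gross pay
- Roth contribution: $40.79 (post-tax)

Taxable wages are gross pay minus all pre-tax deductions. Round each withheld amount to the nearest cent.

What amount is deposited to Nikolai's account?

$519.31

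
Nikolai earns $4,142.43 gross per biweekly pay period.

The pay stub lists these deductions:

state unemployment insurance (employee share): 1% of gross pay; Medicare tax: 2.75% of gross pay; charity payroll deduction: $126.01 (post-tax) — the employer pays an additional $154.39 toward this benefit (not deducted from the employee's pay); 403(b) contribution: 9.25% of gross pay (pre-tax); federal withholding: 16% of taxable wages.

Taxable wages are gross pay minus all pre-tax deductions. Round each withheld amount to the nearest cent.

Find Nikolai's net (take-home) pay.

$2,876.43

403(b) contribution: $4,142.43 × 0.0925 = $383.17
Taxable wages = $4,142.43 − $383.17 = $3,759.26
Federal withholding: $3,759.26 × 0.16 = $601.48
Medicare tax: $4,142.43 × 0.0275 = $113.92
State unemployment insurance (employee share): $4,142.43 × 0.01 = $41.42
Charity payroll deduction: $126.01
(Employer's $154.39 toward charity payroll deduction is not withheld from the employee.)
Total deductions = $383.17 + $601.48 + $113.92 + $41.42 + $126.01 = $1,266.00
Net pay = $4,142.43 − $1,266.00 = $2,876.43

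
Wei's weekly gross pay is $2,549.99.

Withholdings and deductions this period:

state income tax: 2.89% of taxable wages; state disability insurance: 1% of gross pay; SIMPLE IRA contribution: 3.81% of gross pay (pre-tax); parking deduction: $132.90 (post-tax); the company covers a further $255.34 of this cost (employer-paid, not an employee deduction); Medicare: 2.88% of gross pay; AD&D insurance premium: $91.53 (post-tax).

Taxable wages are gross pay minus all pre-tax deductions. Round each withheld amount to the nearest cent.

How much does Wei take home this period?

SIMPLE IRA contribution: $2,549.99 × 0.0381 = $97.15
Taxable wages = $2,549.99 − $97.15 = $2,452.84
State income tax: $2,452.84 × 0.0289 = $70.89
State disability insurance: $2,549.99 × 0.01 = $25.50
Medicare: $2,549.99 × 0.0288 = $73.44
Parking deduction: $132.90
AD&D insurance premium: $91.53
(Employer's $255.34 toward parking deduction is not withheld from the employee.)
Total deductions = $97.15 + $70.89 + $25.50 + $73.44 + $132.90 + $91.53 = $491.41
Net pay = $2,549.99 − $491.41 = $2,058.58

$2,058.58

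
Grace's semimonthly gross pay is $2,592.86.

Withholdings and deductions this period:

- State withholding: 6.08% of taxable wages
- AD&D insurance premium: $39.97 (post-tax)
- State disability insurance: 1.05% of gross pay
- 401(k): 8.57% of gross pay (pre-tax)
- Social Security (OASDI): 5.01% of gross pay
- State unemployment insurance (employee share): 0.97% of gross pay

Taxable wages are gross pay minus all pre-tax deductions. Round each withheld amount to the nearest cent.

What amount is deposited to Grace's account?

401(k): $2,592.86 × 0.0857 = $222.21
Taxable wages = $2,592.86 − $222.21 = $2,370.65
State withholding: $2,370.65 × 0.0608 = $144.14
State unemployment insurance (employee share): $2,592.86 × 0.0097 = $25.15
Social Security (OASDI): $2,592.86 × 0.0501 = $129.90
State disability insurance: $2,592.86 × 0.0105 = $27.23
AD&D insurance premium: $39.97
Total deductions = $222.21 + $144.14 + $25.15 + $129.90 + $27.23 + $39.97 = $588.60
Net pay = $2,592.86 − $588.60 = $2,004.26

$2,004.26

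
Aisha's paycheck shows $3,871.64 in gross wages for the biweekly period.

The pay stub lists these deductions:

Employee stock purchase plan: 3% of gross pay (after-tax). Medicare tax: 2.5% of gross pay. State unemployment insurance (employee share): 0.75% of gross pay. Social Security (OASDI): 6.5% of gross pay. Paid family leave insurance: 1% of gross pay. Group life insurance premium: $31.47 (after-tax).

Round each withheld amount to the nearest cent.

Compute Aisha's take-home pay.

$3,307.81

Paid family leave insurance: $3,871.64 × 0.01 = $38.72
State unemployment insurance (employee share): $3,871.64 × 0.0075 = $29.04
Medicare tax: $3,871.64 × 0.025 = $96.79
Social Security (OASDI): $3,871.64 × 0.065 = $251.66
Group life insurance premium: $31.47
Employee stock purchase plan: $3,871.64 × 0.03 = $116.15
Total deductions = $38.72 + $29.04 + $96.79 + $251.66 + $31.47 + $116.15 = $563.83
Net pay = $3,871.64 − $563.83 = $3,307.81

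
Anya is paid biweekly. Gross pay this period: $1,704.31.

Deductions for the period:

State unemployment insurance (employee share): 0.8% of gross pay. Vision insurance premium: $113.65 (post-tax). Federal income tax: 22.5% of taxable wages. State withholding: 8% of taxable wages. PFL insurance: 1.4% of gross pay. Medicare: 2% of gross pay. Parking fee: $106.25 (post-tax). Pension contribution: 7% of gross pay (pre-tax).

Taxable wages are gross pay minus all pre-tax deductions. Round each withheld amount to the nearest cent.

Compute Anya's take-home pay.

$810.10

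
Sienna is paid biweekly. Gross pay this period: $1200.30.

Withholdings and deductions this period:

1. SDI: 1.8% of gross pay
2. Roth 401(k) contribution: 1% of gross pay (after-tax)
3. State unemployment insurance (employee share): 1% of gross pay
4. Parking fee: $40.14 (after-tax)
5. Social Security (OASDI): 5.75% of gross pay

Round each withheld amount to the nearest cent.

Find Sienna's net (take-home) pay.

SDI: $1200.30 × 0.018 = $21.61
State unemployment insurance (employee share): $1200.30 × 0.01 = $12.00
Social Security (OASDI): $1200.30 × 0.0575 = $69.02
Roth 401(k) contribution: $1200.30 × 0.01 = $12.00
Parking fee: $40.14
Total deductions = $21.61 + $12.00 + $69.02 + $12.00 + $40.14 = $154.77
Net pay = $1200.30 − $154.77 = $1045.53

$1045.53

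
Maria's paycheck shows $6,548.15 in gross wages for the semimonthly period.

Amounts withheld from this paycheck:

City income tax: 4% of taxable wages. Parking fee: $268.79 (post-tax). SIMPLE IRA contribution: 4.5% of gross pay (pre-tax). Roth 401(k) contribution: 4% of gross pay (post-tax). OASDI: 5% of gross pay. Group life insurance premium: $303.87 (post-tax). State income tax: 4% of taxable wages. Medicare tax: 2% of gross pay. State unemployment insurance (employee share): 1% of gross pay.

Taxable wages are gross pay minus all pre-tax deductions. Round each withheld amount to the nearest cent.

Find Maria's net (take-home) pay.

$4,394.76

SIMPLE IRA contribution: $6,548.15 × 0.045 = $294.67
Taxable wages = $6,548.15 − $294.67 = $6,253.48
City income tax: $6,253.48 × 0.04 = $250.14
State income tax: $6,253.48 × 0.04 = $250.14
Medicare tax: $6,548.15 × 0.02 = $130.96
OASDI: $6,548.15 × 0.05 = $327.41
State unemployment insurance (employee share): $6,548.15 × 0.01 = $65.48
Roth 401(k) contribution: $6,548.15 × 0.04 = $261.93
Group life insurance premium: $303.87
Parking fee: $268.79
Total deductions = $294.67 + $250.14 + $250.14 + $130.96 + $327.41 + $65.48 + $261.93 + $303.87 + $268.79 = $2,153.39
Net pay = $6,548.15 − $2,153.39 = $4,394.76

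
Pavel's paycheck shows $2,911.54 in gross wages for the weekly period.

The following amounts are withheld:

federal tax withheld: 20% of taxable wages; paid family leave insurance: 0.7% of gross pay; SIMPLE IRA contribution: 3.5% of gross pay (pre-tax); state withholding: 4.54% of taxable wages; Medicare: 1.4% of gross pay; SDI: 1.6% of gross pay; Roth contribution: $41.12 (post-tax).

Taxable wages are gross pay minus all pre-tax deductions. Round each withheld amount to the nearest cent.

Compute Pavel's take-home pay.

$1,971.31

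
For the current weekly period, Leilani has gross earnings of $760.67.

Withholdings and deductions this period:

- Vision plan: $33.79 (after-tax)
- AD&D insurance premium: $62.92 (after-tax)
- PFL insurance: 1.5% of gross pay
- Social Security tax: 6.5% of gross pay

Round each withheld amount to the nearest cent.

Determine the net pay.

$603.11

PFL insurance: $760.67 × 0.015 = $11.41
Social Security tax: $760.67 × 0.065 = $49.44
Vision plan: $33.79
AD&D insurance premium: $62.92
Total deductions = $11.41 + $49.44 + $33.79 + $62.92 = $157.56
Net pay = $760.67 − $157.56 = $603.11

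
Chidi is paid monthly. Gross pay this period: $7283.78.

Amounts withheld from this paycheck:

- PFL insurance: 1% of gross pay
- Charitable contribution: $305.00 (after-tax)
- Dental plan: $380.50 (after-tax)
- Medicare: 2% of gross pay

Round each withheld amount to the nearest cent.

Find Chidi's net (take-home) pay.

PFL insurance: $7283.78 × 0.01 = $72.84
Medicare: $7283.78 × 0.02 = $145.68
Charitable contribution: $305.00
Dental plan: $380.50
Total deductions = $72.84 + $145.68 + $305.00 + $380.50 = $904.02
Net pay = $7283.78 − $904.02 = $6379.76

$6379.76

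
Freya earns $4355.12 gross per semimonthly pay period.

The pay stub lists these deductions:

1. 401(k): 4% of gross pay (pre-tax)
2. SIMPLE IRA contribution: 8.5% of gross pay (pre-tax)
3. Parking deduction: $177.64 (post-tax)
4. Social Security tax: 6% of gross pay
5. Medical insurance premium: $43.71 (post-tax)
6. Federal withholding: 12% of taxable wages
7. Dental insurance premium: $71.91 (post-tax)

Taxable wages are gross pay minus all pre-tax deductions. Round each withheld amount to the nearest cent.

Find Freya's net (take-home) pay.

$2798.87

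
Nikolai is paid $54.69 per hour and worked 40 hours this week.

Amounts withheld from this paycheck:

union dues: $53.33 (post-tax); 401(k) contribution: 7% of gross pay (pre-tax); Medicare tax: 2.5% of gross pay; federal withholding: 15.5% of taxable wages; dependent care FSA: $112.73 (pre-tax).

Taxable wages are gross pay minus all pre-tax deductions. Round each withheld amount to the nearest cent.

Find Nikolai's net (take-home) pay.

$1,515.85

Gross pay: 40 × $54.69 = $2,187.60
401(k) contribution: $2,187.60 × 0.07 = $153.13
Dependent care FSA: $112.73
Pre-tax total = $153.13 + $112.73 = $265.86
Taxable wages = $2,187.60 − $265.86 = $1,921.74
Federal withholding: $1,921.74 × 0.155 = $297.87
Medicare tax: $2,187.60 × 0.025 = $54.69
Union dues: $53.33
Total deductions = $153.13 + $112.73 + $297.87 + $54.69 + $53.33 = $671.75
Net pay = $2,187.60 − $671.75 = $1,515.85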